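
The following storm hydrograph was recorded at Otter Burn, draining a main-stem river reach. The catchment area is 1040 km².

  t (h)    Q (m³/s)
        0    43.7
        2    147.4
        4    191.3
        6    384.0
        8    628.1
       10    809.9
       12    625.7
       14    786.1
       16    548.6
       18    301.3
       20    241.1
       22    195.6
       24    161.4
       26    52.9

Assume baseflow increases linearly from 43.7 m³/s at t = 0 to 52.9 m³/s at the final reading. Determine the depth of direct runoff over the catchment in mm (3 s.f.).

Direct runoff: 0.00, 102.99, 146.18, 338.18, 581.57, 762.66, 577.75, 737.45, 499.24, 251.23, 190.32, 144.12, 109.21, 0.00 m³/s; ΣQ_DR = 4441 m³/s.
V = ΣQ_DR · Δt = 4441 × 7200 s = 3.197 × 10^7 m³.
Over A = 1040 km², depth = V / A = 30.7 mm.

d ≈ 30.7 mm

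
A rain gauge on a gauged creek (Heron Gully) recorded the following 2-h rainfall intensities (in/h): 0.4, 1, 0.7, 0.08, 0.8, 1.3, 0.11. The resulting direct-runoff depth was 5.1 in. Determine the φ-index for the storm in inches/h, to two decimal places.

φ ≈ 0.33 in/h

Only the 5 blocks with intensity above φ contribute runoff: 0.4, 1, 0.7, 0.8, 1.3 in/h.
Σ(I−φ)·Δt = d  ⇒  (0.4+1+0.7+0.8+1.3 − 5φ)·2 = 5.1
φ = (4.200 − 5.1/2) / 5 = 0.33 in/h.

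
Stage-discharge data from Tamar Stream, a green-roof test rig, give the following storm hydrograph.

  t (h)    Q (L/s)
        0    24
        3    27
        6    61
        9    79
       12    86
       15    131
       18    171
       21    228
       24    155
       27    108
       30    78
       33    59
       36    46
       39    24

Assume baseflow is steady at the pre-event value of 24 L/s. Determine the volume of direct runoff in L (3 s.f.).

V ≈ 1.02 × 10^7 L

Direct-runoff ordinates (Q − Q_b): 0.0, 3.0, 37.0, 55.0, 62.0, 107.0, 147.0, 204.0, 131.0, 84.0, 54.0, 35.0, 22.0, 0.0 L/s.
ΣQ_DR = 941.0 L/s.
With Δt = 3 h = 10800 s, V = ΣQ_DR · Δt = 941.0 × 10800 = 1.02 × 10^7 L.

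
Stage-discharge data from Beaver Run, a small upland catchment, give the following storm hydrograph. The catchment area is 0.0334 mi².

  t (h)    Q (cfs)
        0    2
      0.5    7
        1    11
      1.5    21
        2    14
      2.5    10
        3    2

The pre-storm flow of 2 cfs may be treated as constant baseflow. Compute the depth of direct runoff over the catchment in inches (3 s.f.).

d ≈ 1.23 in

Direct runoff: 0.0, 5.0, 9.0, 19.0, 12.0, 8.0, 0.0 cfs; ΣQ_DR = 53.00 cfs.
V = ΣQ_DR · Δt = 53.00 × 1800 s = 95400 ft³.
Over A = 0.0334 mi², depth = V / A = 1.23 in.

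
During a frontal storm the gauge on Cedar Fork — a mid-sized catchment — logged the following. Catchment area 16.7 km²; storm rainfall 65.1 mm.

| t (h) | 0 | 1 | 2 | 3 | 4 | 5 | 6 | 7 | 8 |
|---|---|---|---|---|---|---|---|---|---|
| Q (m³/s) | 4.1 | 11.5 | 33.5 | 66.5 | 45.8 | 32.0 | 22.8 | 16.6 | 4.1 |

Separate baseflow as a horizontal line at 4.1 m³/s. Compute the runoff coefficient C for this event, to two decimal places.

C ≈ 0.66

ΣQ_DR = 200.0 m³/s; V = ΣQ_DR·Δt = 7.200 × 10^5 m³.
Runoff depth d = V / A = 43.11 mm.
C = d / P = 43.11 / 65.1 = 0.66.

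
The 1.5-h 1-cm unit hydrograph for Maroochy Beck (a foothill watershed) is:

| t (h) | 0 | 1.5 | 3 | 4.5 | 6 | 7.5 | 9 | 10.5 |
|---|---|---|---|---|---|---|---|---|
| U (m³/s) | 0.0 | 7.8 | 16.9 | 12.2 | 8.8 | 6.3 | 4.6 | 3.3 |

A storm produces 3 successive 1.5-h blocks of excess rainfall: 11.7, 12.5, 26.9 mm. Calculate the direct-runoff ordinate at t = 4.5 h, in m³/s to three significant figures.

Q ≈ 56.4 m³/s

By discrete convolution, Q_j = Σ (P_i / 10 mm) · U_{j−i}.
At t = 4.5 h (j=3): Q = (11.7/10)·12.2 + (12.5/10)·16.9 + (26.9/10)·7.8 = 56.4 m³/s.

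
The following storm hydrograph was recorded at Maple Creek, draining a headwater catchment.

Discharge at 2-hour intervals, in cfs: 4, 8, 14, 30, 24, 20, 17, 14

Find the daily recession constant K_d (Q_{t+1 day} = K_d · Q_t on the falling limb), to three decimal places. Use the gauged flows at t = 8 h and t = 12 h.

Between t = 8 h and t = 12 h the flow falls from 24 to 17 cfs over 2×2 h = 4 h.
Per-interval ratio K = (17/24)^(1/2) = 0.8416; K_d = K^(24/2) = 0.126.

K_d ≈ 0.126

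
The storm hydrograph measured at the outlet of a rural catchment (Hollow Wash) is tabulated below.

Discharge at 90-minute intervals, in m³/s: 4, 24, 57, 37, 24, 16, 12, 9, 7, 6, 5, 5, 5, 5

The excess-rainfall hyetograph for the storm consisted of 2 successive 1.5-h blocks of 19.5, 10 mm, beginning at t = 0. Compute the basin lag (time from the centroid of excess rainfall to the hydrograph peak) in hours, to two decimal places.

Centroid of excess rainfall: t_c = Σ P_i·t̄_i / ΣP_i = 1.2585 h (block centres at 0.75, 2.25 h).
Hydrograph peak occurs at t = 3 h, so basin lag t_L = 3 − 1.2585 = 1.74 h.

t_L ≈ 1.74 h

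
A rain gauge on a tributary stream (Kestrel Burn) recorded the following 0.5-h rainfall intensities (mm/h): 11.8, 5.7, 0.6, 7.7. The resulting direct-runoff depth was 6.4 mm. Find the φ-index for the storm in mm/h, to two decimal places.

φ ≈ 4.13 mm/h

Only the 3 blocks with intensity above φ contribute runoff: 11.8, 5.7, 7.7 mm/h.
Σ(I−φ)·Δt = d  ⇒  (11.8+5.7+7.7 − 3φ)·0.5 = 6.4
φ = (25.20 − 6.4/0.5) / 3 = 4.13 mm/h.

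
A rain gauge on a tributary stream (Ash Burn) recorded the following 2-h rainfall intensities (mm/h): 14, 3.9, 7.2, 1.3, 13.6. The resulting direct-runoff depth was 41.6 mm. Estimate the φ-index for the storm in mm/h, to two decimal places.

Only the 3 blocks with intensity above φ contribute runoff: 14, 7.2, 13.6 mm/h.
Σ(I−φ)·Δt = d  ⇒  (14+7.2+13.6 − 3φ)·2 = 41.6
φ = (34.80 − 41.6/2) / 3 = 4.67 mm/h.

φ ≈ 4.67 mm/h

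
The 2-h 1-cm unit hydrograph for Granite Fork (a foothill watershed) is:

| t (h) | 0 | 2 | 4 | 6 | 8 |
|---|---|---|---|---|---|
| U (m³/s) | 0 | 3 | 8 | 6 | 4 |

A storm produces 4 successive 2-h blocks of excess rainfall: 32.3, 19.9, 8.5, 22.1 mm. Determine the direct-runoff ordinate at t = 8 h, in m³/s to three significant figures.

Q ≈ 38.3 m³/s

By discrete convolution, Q_j = Σ (P_i / 10 mm) · U_{j−i}.
At t = 8 h (j=4): Q = (32.3/10)·4 + (19.9/10)·6 + (8.5/10)·8 + (22.1/10)·3 = 38.3 m³/s.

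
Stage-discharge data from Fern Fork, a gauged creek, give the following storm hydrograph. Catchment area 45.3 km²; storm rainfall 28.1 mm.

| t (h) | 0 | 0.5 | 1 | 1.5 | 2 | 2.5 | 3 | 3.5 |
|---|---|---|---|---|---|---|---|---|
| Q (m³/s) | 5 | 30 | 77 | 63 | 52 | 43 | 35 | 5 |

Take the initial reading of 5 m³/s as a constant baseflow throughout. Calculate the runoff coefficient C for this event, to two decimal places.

C ≈ 0.38

ΣQ_DR = 270.0 m³/s; V = ΣQ_DR·Δt = 4.860 × 10^5 m³.
Runoff depth d = V / A = 10.73 mm.
C = d / P = 10.73 / 28.1 = 0.38.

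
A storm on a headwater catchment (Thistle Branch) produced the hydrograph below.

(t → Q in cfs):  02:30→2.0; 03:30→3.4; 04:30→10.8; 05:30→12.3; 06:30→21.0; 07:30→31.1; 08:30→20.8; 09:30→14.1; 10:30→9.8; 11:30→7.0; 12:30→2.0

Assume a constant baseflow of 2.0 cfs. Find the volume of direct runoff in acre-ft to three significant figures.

V ≈ 9.28 acre-ft

Direct-runoff ordinates (Q − Q_b): 0.0, 1.4, 8.8, 10.3, 19.0, 29.1, 18.8, 12.1, 7.8, 5.0, 0.0 cfs.
ΣQ_DR = 112.3 cfs.
With Δt = 1 h = 3600 s, V = ΣQ_DR · Δt = 112.3 × 3600 = 4.04 × 10^5 ft³ = 9.28 acre-ft.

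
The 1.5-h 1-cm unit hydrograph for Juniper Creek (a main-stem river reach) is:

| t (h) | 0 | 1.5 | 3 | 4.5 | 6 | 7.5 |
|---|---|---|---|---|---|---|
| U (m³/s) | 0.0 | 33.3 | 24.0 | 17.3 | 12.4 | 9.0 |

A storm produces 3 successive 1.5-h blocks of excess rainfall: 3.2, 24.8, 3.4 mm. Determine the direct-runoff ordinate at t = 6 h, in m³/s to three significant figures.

By discrete convolution, Q_j = Σ (P_i / 10 mm) · U_{j−i}.
At t = 6 h (j=4): Q = (3.2/10)·12.4 + (24.8/10)·17.3 + (3.4/10)·24.0 = 55.0 m³/s.

Q ≈ 55.0 m³/s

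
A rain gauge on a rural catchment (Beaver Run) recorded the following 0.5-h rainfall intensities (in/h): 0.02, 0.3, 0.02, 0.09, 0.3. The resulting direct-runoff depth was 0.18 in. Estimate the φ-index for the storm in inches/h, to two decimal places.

φ ≈ 0.12 in/h

Only the 2 blocks with intensity above φ contribute runoff: 0.3, 0.3 in/h.
Σ(I−φ)·Δt = d  ⇒  (0.3+0.3 − 2φ)·0.5 = 0.18
φ = (0.6000 − 0.18/0.5) / 2 = 0.12 in/h.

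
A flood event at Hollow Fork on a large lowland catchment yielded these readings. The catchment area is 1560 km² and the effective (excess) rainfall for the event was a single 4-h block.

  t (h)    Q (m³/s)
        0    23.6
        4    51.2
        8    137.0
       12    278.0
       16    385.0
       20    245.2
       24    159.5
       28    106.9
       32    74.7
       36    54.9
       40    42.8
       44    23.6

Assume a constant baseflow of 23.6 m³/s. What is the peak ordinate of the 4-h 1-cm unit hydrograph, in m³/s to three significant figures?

Direct runoff: 0.0, 27.6, 113.4, 254.4, 361.4, 221.6, 135.9, 83.3, 51.1, 31.3, 19.2, 0.0 m³/s; ΣQ_DR = 1299 m³/s, peak = 361.4 m³/s.
Runoff depth d = ΣQ_DR·Δt / A = 1299 × 14400 / (1560 km²) = 11.99 mm.
The 1-cm UH is the DRH scaled by (10 mm)/d, so U_p = 361.4 × 10/11.99 = 301 m³/s.

U_p ≈ 301 m³/s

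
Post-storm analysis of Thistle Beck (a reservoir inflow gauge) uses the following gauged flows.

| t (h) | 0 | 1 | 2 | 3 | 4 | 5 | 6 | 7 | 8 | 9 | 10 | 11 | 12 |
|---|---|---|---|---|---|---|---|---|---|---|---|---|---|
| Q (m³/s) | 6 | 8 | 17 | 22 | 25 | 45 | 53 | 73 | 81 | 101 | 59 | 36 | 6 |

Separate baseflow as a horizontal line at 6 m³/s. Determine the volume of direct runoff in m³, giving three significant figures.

Direct-runoff ordinates (Q − Q_b): 0.0, 2.0, 11.0, 16.0, 19.0, 39.0, 47.0, 67.0, 75.0, 95.0, 53.0, 30.0, 0.0 m³/s.
ΣQ_DR = 454.0 m³/s.
With Δt = 1 h = 3600 s, V = ΣQ_DR · Δt = 454.0 × 3600 = 1.63 × 10^6 m³.

V ≈ 1.63 × 10^6 m³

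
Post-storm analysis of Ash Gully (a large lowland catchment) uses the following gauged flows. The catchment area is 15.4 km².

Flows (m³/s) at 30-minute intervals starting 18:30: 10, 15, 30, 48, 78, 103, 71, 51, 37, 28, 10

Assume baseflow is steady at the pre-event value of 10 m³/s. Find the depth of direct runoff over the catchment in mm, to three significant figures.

Direct runoff: 0.0, 5.0, 20.0, 38.0, 68.0, 93.0, 61.0, 41.0, 27.0, 18.0, 0.0 m³/s; ΣQ_DR = 371.0 m³/s.
V = ΣQ_DR · Δt = 371.0 × 1800 s = 6.678 × 10^5 m³.
Over A = 15.4 km², depth = V / A = 43.4 mm.

d ≈ 43.4 mm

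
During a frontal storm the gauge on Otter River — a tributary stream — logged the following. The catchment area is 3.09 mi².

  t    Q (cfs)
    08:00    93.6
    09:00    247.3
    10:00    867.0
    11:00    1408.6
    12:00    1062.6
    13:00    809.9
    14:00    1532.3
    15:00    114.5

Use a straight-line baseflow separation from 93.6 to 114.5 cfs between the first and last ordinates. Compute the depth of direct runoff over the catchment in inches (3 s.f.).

d ≈ 2.66 in

Direct runoff: 0.00, 150.71, 767.43, 1306.04, 957.06, 701.37, 1420.79, 0.00 cfs; ΣQ_DR = 5303 cfs.
V = ΣQ_DR · Δt = 5303 × 3600 s = 1.909 × 10^7 ft³.
Over A = 3.09 mi², depth = V / A = 2.66 in.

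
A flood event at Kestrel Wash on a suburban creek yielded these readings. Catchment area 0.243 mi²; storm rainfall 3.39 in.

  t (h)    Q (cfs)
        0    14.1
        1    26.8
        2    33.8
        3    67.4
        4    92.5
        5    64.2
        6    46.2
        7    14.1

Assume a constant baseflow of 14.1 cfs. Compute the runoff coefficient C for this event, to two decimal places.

C ≈ 0.46

ΣQ_DR = 246.3 cfs; V = ΣQ_DR·Δt = 8.867 × 10^5 ft³.
Runoff depth d = V / A = 1.571 in.
C = d / P = 1.571 / 3.39 = 0.46.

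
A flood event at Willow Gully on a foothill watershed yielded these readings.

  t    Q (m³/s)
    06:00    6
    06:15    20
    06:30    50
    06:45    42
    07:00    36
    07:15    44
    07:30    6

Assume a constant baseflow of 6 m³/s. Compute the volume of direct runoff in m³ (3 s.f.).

V ≈ 1.46 × 10^5 m³

Direct-runoff ordinates (Q − Q_b): 0.0, 14.0, 44.0, 36.0, 30.0, 38.0, 0.0 m³/s.
ΣQ_DR = 162.0 m³/s.
With Δt = 0.25 h = 900 s, V = ΣQ_DR · Δt = 162.0 × 900 = 1.46 × 10^5 m³.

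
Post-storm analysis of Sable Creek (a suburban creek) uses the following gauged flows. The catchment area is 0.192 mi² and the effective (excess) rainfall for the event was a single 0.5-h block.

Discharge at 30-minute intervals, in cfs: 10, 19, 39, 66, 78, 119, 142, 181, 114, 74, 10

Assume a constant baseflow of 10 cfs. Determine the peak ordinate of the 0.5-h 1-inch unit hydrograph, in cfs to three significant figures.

Direct runoff: 0.0, 9.0, 29.0, 56.0, 68.0, 109.0, 132.0, 171.0, 104.0, 64.0, 0.0 cfs; ΣQ_DR = 742.0 cfs, peak = 171.0 cfs.
Runoff depth d = ΣQ_DR·Δt / A = 742.0 × 1800 / (0.192 mi²) = 2.994 in.
The 1-inch UH is the DRH scaled by (1 in)/d, so U_p = 171.0 × 1/2.994 = 57.1 cfs.

U_p ≈ 57.1 cfs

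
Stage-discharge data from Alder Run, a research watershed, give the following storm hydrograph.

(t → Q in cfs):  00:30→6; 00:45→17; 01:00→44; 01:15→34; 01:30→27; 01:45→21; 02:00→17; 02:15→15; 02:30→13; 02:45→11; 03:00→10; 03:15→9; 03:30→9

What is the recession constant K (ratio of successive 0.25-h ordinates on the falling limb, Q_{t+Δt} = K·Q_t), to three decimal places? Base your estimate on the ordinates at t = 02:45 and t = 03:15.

Using the recession-limb readings at t = 02:45 and t = 03:15: Q falls from 11 to 9 cfs over 2 intervals.
K = (Q₂/Q₁)^(1/2) = (9/11)^(1/2) = 0.905.

K ≈ 0.905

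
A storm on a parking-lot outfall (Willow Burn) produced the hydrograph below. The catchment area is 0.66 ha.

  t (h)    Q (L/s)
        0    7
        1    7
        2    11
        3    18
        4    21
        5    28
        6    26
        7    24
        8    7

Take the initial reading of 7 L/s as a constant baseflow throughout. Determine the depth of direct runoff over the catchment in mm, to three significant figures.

d ≈ 46.9 mm

Direct runoff: 0.0, 0.0, 4.0, 11.0, 14.0, 21.0, 19.0, 17.0, 0.0 L/s; ΣQ_DR = 86.00 L/s.
V = ΣQ_DR · Δt = 86.00 × 3600 s = 3.096 × 10^5 L.
Over A = 0.66 ha, depth = V / A = 46.9 mm.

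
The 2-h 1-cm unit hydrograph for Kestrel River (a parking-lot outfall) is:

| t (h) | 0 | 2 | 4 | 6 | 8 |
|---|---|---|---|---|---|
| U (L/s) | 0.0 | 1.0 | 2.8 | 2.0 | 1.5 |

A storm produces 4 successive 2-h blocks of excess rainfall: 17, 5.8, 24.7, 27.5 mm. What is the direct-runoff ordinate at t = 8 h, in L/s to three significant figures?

By discrete convolution, Q_j = Σ (P_i / 10 mm) · U_{j−i}.
At t = 8 h (j=4): Q = (17/10)·1.5 + (5.8/10)·2.0 + (24.7/10)·2.8 + (27.5/10)·1.0 = 13.4 L/s.

Q ≈ 13.4 L/s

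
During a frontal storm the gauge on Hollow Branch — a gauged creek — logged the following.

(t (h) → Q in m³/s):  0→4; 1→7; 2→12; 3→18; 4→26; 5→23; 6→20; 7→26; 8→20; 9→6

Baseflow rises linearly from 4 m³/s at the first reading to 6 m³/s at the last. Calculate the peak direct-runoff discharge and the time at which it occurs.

Q_p = 21.11 m³/s at t = 4 h

Subtracting baseflow gives direct-runoff ordinates: 0.00, 2.78, 7.56, 13.33, 21.11, 17.89, 14.67, 20.44, 14.22, 0.00 m³/s.
The maximum is 21.11 m³/s, occurring at the reading for t = 4 h.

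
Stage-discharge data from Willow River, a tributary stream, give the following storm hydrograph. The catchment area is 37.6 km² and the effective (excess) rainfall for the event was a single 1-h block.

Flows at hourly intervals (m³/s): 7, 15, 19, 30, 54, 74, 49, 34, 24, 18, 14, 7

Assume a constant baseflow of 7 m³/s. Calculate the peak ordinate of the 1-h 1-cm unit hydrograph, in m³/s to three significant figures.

U_p ≈ 26.8 m³/s

Direct runoff: 0.0, 8.0, 12.0, 23.0, 47.0, 67.0, 42.0, 27.0, 17.0, 11.0, 7.0, 0.0 m³/s; ΣQ_DR = 261.0 m³/s, peak = 67.0 m³/s.
Runoff depth d = ΣQ_DR·Δt / A = 261.0 × 3600 / (37.6 km²) = 24.99 mm.
The 1-cm UH is the DRH scaled by (10 mm)/d, so U_p = 67.0 × 10/24.99 = 26.8 m³/s.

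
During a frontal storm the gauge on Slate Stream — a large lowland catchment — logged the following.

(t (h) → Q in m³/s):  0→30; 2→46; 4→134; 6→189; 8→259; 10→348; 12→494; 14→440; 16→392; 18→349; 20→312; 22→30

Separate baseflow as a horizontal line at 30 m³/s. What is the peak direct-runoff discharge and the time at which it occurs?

Subtracting baseflow gives direct-runoff ordinates: 0.0, 16.0, 104.0, 159.0, 229.0, 318.0, 464.0, 410.0, 362.0, 319.0, 282.0, 0.0 m³/s.
The maximum is 464.0 m³/s, occurring at the reading for t = 12 h.

Q_p = 464.0 m³/s at t = 12 h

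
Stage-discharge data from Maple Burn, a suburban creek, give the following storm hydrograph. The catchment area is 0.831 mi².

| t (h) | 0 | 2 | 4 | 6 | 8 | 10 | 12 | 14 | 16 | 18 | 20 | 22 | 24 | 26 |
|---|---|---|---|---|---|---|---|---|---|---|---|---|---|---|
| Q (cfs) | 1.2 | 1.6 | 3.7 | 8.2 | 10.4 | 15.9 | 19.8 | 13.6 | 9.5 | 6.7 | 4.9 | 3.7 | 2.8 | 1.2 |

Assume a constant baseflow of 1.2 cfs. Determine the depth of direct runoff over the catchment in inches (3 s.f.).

Direct runoff: 0.0, 0.4, 2.5, 7.0, 9.2, 14.7, 18.6, 12.4, 8.3, 5.5, 3.7, 2.5, 1.6, 0.0 cfs; ΣQ_DR = 86.40 cfs.
V = ΣQ_DR · Δt = 86.40 × 7200 s = 6.221 × 10^5 ft³.
Over A = 0.831 mi², depth = V / A = 0.322 in.

d ≈ 0.322 in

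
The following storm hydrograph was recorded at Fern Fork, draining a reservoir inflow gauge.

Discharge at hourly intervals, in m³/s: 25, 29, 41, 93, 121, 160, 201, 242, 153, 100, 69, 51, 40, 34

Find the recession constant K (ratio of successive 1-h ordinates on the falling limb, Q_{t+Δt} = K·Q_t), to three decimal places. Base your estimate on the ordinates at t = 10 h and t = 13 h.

K ≈ 0.790

Using the recession-limb readings at t = 10 h and t = 13 h: Q falls from 69 to 34 m³/s over 3 intervals.
K = (Q₂/Q₁)^(1/3) = (34/69)^(1/3) = 0.790.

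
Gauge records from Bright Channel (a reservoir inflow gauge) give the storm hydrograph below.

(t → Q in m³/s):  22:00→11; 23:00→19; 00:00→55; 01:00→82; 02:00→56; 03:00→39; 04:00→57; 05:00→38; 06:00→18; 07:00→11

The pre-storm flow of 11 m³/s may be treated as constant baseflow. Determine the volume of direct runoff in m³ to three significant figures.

Direct-runoff ordinates (Q − Q_b): 0.0, 8.0, 44.0, 71.0, 45.0, 28.0, 46.0, 27.0, 7.0, 0.0 m³/s.
ΣQ_DR = 276.0 m³/s.
With Δt = 1 h = 3600 s, V = ΣQ_DR · Δt = 276.0 × 3600 = 9.94 × 10^5 m³.

V ≈ 9.94 × 10^5 m³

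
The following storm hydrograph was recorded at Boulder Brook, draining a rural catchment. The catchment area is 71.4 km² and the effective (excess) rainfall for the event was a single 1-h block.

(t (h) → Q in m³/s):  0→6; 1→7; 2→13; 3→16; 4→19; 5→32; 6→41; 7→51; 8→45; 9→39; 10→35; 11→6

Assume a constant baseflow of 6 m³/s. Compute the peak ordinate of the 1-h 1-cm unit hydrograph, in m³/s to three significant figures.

U_p ≈ 37.5 m³/s

Direct runoff: 0.0, 1.0, 7.0, 10.0, 13.0, 26.0, 35.0, 45.0, 39.0, 33.0, 29.0, 0.0 m³/s; ΣQ_DR = 238.0 m³/s, peak = 45.0 m³/s.
Runoff depth d = ΣQ_DR·Δt / A = 238.0 × 3600 / (71.4 km²) = 12.00 mm.
The 1-cm UH is the DRH scaled by (10 mm)/d, so U_p = 45.0 × 10/12.00 = 37.5 m³/s.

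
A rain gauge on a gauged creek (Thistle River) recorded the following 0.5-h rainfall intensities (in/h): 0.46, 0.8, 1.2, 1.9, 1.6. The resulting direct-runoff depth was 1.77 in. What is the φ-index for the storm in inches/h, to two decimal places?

φ ≈ 0.49 in/h

Only the 4 blocks with intensity above φ contribute runoff: 0.8, 1.2, 1.9, 1.6 in/h.
Σ(I−φ)·Δt = d  ⇒  (0.8+1.2+1.9+1.6 − 4φ)·0.5 = 1.77
φ = (5.500 − 1.77/0.5) / 4 = 0.49 in/h.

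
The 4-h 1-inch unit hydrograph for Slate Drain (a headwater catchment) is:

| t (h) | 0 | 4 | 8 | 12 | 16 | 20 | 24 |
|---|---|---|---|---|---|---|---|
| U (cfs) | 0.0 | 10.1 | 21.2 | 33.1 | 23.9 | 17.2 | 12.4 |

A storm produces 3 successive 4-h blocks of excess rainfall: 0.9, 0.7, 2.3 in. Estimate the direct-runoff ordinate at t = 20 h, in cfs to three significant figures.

Q ≈ 108 cfs

By discrete convolution, Q_j = Σ (P_i / 1 in) · U_{j−i}.
At t = 20 h (j=5): Q = (0.9/1)·17.2 + (0.7/1)·23.9 + (2.3/1)·33.1 = 108 cfs.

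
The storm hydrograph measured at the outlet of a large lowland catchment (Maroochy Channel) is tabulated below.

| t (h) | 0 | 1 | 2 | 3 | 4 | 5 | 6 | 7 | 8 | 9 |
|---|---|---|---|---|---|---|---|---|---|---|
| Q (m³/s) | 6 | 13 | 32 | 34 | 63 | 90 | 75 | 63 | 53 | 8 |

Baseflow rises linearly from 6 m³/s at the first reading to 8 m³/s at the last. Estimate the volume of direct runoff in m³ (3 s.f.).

V ≈ 1.32 × 10^6 m³

Direct-runoff ordinates (Q − Q_b): 0.00, 6.78, 25.56, 27.33, 56.11, 82.89, 67.67, 55.44, 45.22, 0.00 m³/s.
ΣQ_DR = 367.0 m³/s.
With Δt = 1 h = 3600 s, V = ΣQ_DR · Δt = 367.0 × 3600 = 1.32 × 10^6 m³.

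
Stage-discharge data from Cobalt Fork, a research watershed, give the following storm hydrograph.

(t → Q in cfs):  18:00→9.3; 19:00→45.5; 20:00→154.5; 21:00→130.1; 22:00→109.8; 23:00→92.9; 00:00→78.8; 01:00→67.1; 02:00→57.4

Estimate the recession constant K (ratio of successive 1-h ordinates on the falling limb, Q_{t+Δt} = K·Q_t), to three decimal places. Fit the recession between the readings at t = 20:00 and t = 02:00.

K ≈ 0.848

Using the recession-limb readings at t = 20:00 and t = 02:00: Q falls from 154.5 to 57.4 cfs over 6 intervals.
K = (Q₂/Q₁)^(1/6) = (57.4/154.5)^(1/6) = 0.848.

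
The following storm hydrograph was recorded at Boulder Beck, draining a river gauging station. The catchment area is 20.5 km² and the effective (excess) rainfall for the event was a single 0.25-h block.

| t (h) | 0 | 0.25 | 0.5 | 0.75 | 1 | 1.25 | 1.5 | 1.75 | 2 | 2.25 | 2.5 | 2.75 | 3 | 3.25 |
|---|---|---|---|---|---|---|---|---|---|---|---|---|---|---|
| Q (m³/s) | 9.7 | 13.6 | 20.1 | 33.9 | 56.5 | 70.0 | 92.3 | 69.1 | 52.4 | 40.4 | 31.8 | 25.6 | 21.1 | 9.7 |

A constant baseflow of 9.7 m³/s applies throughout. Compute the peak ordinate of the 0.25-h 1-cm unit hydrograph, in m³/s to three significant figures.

Direct runoff: 0.0, 3.9, 10.4, 24.2, 46.8, 60.3, 82.6, 59.4, 42.7, 30.7, 22.1, 15.9, 11.4, 0.0 m³/s; ΣQ_DR = 410.4 m³/s, peak = 82.6 m³/s.
Runoff depth d = ΣQ_DR·Δt / A = 410.4 × 900 / (20.5 km²) = 18.02 mm.
The 1-cm UH is the DRH scaled by (10 mm)/d, so U_p = 82.6 × 10/18.02 = 45.8 m³/s.

U_p ≈ 45.8 m³/s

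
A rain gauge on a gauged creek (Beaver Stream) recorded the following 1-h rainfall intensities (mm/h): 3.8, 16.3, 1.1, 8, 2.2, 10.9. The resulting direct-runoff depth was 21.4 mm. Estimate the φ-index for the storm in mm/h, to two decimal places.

φ ≈ 4.60 mm/h

Only the 3 blocks with intensity above φ contribute runoff: 16.3, 8, 10.9 mm/h.
Σ(I−φ)·Δt = d  ⇒  (16.3+8+10.9 − 3φ)·1 = 21.4
φ = (35.20 − 21.4/1) / 3 = 4.60 mm/h.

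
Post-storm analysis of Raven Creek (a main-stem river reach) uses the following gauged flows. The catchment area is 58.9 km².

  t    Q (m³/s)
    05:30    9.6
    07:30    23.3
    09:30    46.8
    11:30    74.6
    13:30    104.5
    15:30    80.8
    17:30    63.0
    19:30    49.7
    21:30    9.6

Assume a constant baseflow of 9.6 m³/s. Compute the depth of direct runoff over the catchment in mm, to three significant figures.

Direct runoff: 0.0, 13.7, 37.2, 65.0, 94.9, 71.2, 53.4, 40.1, 0.0 m³/s; ΣQ_DR = 375.5 m³/s.
V = ΣQ_DR · Δt = 375.5 × 7200 s = 2.704 × 10^6 m³.
Over A = 58.9 km², depth = V / A = 45.9 mm.

d ≈ 45.9 mm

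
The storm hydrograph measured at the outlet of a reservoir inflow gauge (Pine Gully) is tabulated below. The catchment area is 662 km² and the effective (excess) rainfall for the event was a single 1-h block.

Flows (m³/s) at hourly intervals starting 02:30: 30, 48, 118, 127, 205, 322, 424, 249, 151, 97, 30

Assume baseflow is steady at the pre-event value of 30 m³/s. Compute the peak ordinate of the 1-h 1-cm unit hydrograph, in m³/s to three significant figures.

Direct runoff: 0.0, 18.0, 88.0, 97.0, 175.0, 292.0, 394.0, 219.0, 121.0, 67.0, 0.0 m³/s; ΣQ_DR = 1471 m³/s, peak = 394.0 m³/s.
Runoff depth d = ΣQ_DR·Δt / A = 1471 × 3600 / (662 km²) = 7.999 mm.
The 1-cm UH is the DRH scaled by (10 mm)/d, so U_p = 394.0 × 10/7.999 = 493 m³/s.

U_p ≈ 493 m³/s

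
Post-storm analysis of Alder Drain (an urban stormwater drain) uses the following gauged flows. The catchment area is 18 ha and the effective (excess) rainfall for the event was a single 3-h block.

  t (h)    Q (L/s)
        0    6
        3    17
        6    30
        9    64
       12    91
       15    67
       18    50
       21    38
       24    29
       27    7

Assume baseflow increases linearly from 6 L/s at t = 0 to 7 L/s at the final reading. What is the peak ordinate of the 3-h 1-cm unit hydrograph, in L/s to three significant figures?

U_p ≈ 42.2 L/s

Direct runoff: 0.00, 10.89, 23.78, 57.67, 84.56, 60.44, 43.33, 31.22, 22.11, 0.00 L/s; ΣQ_DR = 334.0 L/s, peak = 84.56 L/s.
Runoff depth d = ΣQ_DR·Δt / A = 334.0 × 10800 / (18 ha) = 20.04 mm.
The 1-cm UH is the DRH scaled by (10 mm)/d, so U_p = 84.56 × 10/20.04 = 42.2 L/s.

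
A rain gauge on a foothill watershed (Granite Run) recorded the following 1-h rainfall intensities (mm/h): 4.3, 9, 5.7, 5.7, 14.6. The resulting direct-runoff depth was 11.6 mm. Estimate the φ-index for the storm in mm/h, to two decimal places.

φ ≈ 6.00 mm/h

Only the 2 blocks with intensity above φ contribute runoff: 9, 14.6 mm/h.
Σ(I−φ)·Δt = d  ⇒  (9+14.6 − 2φ)·1 = 11.6
φ = (23.60 − 11.6/1) / 2 = 6.00 mm/h.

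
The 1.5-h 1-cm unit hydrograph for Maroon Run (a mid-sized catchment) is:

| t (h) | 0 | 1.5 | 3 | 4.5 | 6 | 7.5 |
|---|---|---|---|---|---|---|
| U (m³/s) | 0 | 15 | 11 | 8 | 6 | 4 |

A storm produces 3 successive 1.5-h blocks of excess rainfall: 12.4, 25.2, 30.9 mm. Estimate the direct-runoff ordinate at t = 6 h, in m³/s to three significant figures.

Q ≈ 61.6 m³/s

By discrete convolution, Q_j = Σ (P_i / 10 mm) · U_{j−i}.
At t = 6 h (j=4): Q = (12.4/10)·6 + (25.2/10)·8 + (30.9/10)·11 = 61.6 m³/s.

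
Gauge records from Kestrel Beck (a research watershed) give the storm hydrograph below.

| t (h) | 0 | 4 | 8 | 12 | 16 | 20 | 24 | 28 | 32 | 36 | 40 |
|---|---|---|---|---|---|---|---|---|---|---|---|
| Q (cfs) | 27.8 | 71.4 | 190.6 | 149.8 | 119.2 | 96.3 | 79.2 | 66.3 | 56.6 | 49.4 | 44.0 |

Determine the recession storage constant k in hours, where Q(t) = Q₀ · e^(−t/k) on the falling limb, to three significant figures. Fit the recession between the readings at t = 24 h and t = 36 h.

k ≈ 25.4 h

On the falling limb, Q drops from 79.2 to 49.4 cfs between t = 24 h and t = 36 h (Δt = 12 h).
k = −Δt / ln(Q₂/Q₁) = −12 / ln(49.4/79.2) = 25.4 h.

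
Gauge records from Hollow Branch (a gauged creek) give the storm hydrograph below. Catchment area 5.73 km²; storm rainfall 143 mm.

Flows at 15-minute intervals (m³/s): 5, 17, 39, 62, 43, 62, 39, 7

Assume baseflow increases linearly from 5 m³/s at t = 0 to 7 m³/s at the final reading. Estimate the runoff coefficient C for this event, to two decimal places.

C ≈ 0.25

ΣQ_DR = 226.0 m³/s; V = ΣQ_DR·Δt = 2.034 × 10^5 m³.
Runoff depth d = V / A = 35.50 mm.
C = d / P = 35.50 / 143 = 0.25.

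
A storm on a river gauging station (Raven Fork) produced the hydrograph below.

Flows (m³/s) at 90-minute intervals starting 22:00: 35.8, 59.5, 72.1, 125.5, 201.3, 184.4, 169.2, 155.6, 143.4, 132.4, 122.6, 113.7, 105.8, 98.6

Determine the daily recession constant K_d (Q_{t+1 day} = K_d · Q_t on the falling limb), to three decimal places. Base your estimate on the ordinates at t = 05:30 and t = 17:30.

K_d ≈ 0.286

Between t = 05:30 and t = 17:30 the flow falls from 184.4 to 98.6 m³/s over 8×1.5 h = 12 h.
Per-interval ratio K = (98.6/184.4)^(1/8) = 0.9247; K_d = K^(24/1.5) = 0.286.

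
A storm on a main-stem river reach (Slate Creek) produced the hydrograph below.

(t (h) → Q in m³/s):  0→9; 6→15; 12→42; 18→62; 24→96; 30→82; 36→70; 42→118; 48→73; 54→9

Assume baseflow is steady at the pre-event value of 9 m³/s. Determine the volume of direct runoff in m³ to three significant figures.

V ≈ 1.05 × 10^7 m³

Direct-runoff ordinates (Q − Q_b): 0.0, 6.0, 33.0, 53.0, 87.0, 73.0, 61.0, 109.0, 64.0, 0.0 m³/s.
ΣQ_DR = 486.0 m³/s.
With Δt = 6 h = 21600 s, V = ΣQ_DR · Δt = 486.0 × 21600 = 1.05 × 10^7 m³.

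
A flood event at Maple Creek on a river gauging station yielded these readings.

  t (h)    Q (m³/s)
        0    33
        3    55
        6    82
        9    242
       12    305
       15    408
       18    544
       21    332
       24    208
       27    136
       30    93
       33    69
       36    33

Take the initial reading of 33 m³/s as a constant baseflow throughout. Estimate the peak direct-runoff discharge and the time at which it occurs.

Q_p = 511.0 m³/s at t = 18 h

Subtracting baseflow gives direct-runoff ordinates: 0.0, 22.0, 49.0, 209.0, 272.0, 375.0, 511.0, 299.0, 175.0, 103.0, 60.0, 36.0, 0.0 m³/s.
The maximum is 511.0 m³/s, occurring at the reading for t = 18 h.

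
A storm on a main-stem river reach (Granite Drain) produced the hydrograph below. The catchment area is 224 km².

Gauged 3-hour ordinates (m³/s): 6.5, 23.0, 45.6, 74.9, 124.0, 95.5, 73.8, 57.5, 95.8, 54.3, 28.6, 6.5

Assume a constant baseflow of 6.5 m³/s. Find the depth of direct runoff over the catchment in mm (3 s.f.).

Direct runoff: 0.0, 16.5, 39.1, 68.4, 117.5, 89.0, 67.3, 51.0, 89.3, 47.8, 22.1, 0.0 m³/s; ΣQ_DR = 608.0 m³/s.
V = ΣQ_DR · Δt = 608.0 × 10800 s = 6.566 × 10^6 m³.
Over A = 224 km², depth = V / A = 29.3 mm.

d ≈ 29.3 mm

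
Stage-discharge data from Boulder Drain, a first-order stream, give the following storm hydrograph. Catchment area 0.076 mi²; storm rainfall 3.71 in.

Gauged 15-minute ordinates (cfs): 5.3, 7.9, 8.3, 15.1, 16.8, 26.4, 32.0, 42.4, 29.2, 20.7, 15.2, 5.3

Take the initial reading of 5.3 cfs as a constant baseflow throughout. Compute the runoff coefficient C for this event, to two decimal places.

C ≈ 0.22

ΣQ_DR = 161.0 cfs; V = ΣQ_DR·Δt = 1.449 × 10^5 ft³.
Runoff depth d = V / A = 0.8207 in.
C = d / P = 0.8207 / 3.71 = 0.22.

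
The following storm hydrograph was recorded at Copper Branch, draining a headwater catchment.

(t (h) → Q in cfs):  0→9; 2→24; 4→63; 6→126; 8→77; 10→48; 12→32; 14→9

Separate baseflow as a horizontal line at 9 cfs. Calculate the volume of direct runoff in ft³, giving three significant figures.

Direct-runoff ordinates (Q − Q_b): 0.0, 15.0, 54.0, 117.0, 68.0, 39.0, 23.0, 0.0 cfs.
ΣQ_DR = 316.0 cfs.
With Δt = 2 h = 7200 s, V = ΣQ_DR · Δt = 316.0 × 7200 = 2.28 × 10^6 ft³.

V ≈ 2.28 × 10^6 ft³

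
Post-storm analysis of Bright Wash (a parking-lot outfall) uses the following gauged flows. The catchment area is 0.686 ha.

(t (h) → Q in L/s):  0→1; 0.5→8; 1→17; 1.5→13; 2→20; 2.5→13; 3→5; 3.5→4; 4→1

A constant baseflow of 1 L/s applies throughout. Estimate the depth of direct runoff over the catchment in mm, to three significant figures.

d ≈ 19.2 mm

Direct runoff: 0.0, 7.0, 16.0, 12.0, 19.0, 12.0, 4.0, 3.0, 0.0 L/s; ΣQ_DR = 73.00 L/s.
V = ΣQ_DR · Δt = 73.00 × 1800 s = 1.314 × 10^5 L.
Over A = 0.686 ha, depth = V / A = 19.2 mm.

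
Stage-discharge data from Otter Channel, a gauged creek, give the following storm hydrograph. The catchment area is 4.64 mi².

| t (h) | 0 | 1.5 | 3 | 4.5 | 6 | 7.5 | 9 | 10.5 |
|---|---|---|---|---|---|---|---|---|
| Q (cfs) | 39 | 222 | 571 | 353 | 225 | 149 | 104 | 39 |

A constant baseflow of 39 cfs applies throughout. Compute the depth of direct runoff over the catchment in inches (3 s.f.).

Direct runoff: 0.0, 183.0, 532.0, 314.0, 186.0, 110.0, 65.0, 0.0 cfs; ΣQ_DR = 1390 cfs.
V = ΣQ_DR · Δt = 1390 × 5400 s = 7.506 × 10^6 ft³.
Over A = 4.64 mi², depth = V / A = 0.696 in.

d ≈ 0.696 in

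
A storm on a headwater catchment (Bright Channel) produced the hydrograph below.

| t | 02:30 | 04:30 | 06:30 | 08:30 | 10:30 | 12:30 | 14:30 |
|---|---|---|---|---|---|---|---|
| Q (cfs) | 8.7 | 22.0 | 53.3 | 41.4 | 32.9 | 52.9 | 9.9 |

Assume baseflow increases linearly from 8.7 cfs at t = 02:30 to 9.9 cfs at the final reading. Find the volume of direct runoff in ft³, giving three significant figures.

V ≈ 1.12 × 10^6 ft³

Direct-runoff ordinates (Q − Q_b): 0.00, 13.10, 44.20, 32.10, 23.40, 43.20, 0.00 cfs.
ΣQ_DR = 156.0 cfs.
With Δt = 2 h = 7200 s, V = ΣQ_DR · Δt = 156.0 × 7200 = 1.12 × 10^6 ft³.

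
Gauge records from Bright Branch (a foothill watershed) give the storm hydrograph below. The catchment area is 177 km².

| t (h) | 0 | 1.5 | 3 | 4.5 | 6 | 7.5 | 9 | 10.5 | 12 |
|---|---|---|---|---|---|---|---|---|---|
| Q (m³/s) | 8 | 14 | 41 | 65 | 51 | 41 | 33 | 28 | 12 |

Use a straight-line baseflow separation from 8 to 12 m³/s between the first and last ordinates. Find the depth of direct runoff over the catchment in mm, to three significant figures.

d ≈ 6.19 mm

Direct runoff: 0.00, 5.50, 32.00, 55.50, 41.00, 30.50, 22.00, 16.50, 0.00 m³/s; ΣQ_DR = 203.0 m³/s.
V = ΣQ_DR · Δt = 203.0 × 5400 s = 1.096 × 10^6 m³.
Over A = 177 km², depth = V / A = 6.19 mm.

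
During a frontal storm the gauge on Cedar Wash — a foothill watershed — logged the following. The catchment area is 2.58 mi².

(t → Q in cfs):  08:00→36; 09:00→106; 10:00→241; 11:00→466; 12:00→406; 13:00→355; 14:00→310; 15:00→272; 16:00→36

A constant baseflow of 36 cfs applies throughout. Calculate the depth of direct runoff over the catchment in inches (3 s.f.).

d ≈ 1.14 in

Direct runoff: 0.0, 70.0, 205.0, 430.0, 370.0, 319.0, 274.0, 236.0, 0.0 cfs; ΣQ_DR = 1904 cfs.
V = ΣQ_DR · Δt = 1904 × 3600 s = 6.854 × 10^6 ft³.
Over A = 2.58 mi², depth = V / A = 1.14 in.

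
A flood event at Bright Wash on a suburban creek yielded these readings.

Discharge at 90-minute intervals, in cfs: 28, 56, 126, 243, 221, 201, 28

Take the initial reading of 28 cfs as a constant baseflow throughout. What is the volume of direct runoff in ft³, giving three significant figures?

V ≈ 3.82 × 10^6 ft³

Direct-runoff ordinates (Q − Q_b): 0.0, 28.0, 98.0, 215.0, 193.0, 173.0, 0.0 cfs.
ΣQ_DR = 707.0 cfs.
With Δt = 1.5 h = 5400 s, V = ΣQ_DR · Δt = 707.0 × 5400 = 3.82 × 10^6 ft³.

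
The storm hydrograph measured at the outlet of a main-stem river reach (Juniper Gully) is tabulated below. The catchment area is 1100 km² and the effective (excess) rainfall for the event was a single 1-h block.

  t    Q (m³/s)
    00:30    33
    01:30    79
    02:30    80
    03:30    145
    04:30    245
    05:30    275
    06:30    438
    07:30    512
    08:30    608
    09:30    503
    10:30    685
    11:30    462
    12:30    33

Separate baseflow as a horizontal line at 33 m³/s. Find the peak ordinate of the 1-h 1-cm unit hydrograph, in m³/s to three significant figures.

U_p ≈ 543 m³/s

Direct runoff: 0.0, 46.0, 47.0, 112.0, 212.0, 242.0, 405.0, 479.0, 575.0, 470.0, 652.0, 429.0, 0.0 m³/s; ΣQ_DR = 3669 m³/s, peak = 652.0 m³/s.
Runoff depth d = ΣQ_DR·Δt / A = 3669 × 3600 / (1100 km²) = 12.01 mm.
The 1-cm UH is the DRH scaled by (10 mm)/d, so U_p = 652.0 × 10/12.01 = 543 m³/s.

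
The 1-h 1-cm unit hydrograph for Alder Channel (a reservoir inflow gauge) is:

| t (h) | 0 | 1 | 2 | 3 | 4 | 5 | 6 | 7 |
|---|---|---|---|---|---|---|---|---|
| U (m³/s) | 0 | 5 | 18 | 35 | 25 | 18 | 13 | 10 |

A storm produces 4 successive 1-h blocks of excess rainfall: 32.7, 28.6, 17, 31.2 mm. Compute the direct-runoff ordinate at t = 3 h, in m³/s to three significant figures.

Q ≈ 174 m³/s

By discrete convolution, Q_j = Σ (P_i / 10 mm) · U_{j−i}.
At t = 3 h (j=3): Q = (32.7/10)·35 + (28.6/10)·18 + (17/10)·5 + (31.2/10)·0 = 174 m³/s.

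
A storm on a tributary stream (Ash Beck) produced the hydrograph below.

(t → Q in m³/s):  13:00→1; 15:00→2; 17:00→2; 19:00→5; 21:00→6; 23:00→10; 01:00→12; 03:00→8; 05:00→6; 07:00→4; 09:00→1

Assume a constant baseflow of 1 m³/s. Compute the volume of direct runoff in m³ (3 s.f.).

V ≈ 3.31 × 10^5 m³

Direct-runoff ordinates (Q − Q_b): 0.0, 1.0, 1.0, 4.0, 5.0, 9.0, 11.0, 7.0, 5.0, 3.0, 0.0 m³/s.
ΣQ_DR = 46.00 m³/s.
With Δt = 2 h = 7200 s, V = ΣQ_DR · Δt = 46.00 × 7200 = 3.31 × 10^5 m³.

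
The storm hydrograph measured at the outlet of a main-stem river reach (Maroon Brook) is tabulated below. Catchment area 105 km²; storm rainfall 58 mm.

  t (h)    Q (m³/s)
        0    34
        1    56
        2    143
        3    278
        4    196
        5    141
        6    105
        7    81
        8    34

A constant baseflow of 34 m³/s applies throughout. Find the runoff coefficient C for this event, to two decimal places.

C ≈ 0.45

ΣQ_DR = 762.0 m³/s; V = ΣQ_DR·Δt = 2.743 × 10^6 m³.
Runoff depth d = V / A = 26.13 mm.
C = d / P = 26.13 / 58 = 0.45.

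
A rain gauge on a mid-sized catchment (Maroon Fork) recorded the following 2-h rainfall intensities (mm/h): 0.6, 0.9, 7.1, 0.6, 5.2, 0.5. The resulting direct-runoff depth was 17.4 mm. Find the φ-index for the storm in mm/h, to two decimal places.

Only the 2 blocks with intensity above φ contribute runoff: 7.1, 5.2 mm/h.
Σ(I−φ)·Δt = d  ⇒  (7.1+5.2 − 2φ)·2 = 17.4
φ = (12.30 − 17.4/2) / 2 = 1.80 mm/h.

φ ≈ 1.80 mm/h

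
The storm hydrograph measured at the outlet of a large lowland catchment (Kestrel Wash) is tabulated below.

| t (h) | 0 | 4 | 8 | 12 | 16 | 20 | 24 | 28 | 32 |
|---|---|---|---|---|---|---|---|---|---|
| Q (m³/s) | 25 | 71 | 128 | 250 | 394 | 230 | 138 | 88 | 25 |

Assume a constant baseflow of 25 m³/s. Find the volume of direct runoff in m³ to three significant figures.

V ≈ 1.62 × 10^7 m³

Direct-runoff ordinates (Q − Q_b): 0.0, 46.0, 103.0, 225.0, 369.0, 205.0, 113.0, 63.0, 0.0 m³/s.
ΣQ_DR = 1124 m³/s.
With Δt = 4 h = 14400 s, V = ΣQ_DR · Δt = 1124 × 14400 = 1.62 × 10^7 m³.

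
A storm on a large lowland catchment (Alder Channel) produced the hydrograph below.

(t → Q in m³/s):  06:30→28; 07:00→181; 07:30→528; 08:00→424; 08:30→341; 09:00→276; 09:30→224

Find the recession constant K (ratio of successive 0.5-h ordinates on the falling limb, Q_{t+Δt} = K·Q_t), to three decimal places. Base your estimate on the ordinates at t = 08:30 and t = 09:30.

K ≈ 0.810

Using the recession-limb readings at t = 08:30 and t = 09:30: Q falls from 341 to 224 m³/s over 2 intervals.
K = (Q₂/Q₁)^(1/2) = (224/341)^(1/2) = 0.810.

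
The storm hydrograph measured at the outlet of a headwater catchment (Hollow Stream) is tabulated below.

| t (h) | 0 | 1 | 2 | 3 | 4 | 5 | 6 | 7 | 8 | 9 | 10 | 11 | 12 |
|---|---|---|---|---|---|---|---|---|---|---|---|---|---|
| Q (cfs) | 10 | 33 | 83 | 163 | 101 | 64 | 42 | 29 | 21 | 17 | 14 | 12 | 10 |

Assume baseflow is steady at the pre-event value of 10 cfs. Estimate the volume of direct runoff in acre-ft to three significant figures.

Direct-runoff ordinates (Q − Q_b): 0.0, 23.0, 73.0, 153.0, 91.0, 54.0, 32.0, 19.0, 11.0, 7.0, 4.0, 2.0, 0.0 cfs.
ΣQ_DR = 469.0 cfs.
With Δt = 1 h = 3600 s, V = ΣQ_DR · Δt = 469.0 × 3600 = 1.69 × 10^6 ft³ = 38.8 acre-ft.

V ≈ 38.8 acre-ft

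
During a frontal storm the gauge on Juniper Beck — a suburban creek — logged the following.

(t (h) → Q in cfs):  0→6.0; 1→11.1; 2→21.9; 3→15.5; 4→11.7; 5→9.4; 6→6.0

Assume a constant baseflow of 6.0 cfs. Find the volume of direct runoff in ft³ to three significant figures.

V ≈ 1.43 × 10^5 ft³

Direct-runoff ordinates (Q − Q_b): 0.0, 5.1, 15.9, 9.5, 5.7, 3.4, 0.0 cfs.
ΣQ_DR = 39.60 cfs.
With Δt = 1 h = 3600 s, V = ΣQ_DR · Δt = 39.60 × 3600 = 1.43 × 10^5 ft³.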